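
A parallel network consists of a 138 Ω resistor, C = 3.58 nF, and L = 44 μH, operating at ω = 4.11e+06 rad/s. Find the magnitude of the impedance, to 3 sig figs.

85.5 Ω

X_L = ωL = 181 Ω
X_C = 1/(ωC) = 68.0 Ω
Parallel: admittances add. Y = 1/R + 1/(jωL) + jωC
Y = (0.00725 + j0.00918) S
|Y| = 0.0117 S → |Z| = 1/|Y| = 85.5 Ω, ∠Z = −∠Y = -51.7°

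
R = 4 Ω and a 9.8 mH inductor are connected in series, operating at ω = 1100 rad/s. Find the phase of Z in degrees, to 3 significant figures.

69.6°

X_L = ωL = 10.8 Ω
Z = 4.00 + j10.8 Ω
|Z| = √(4.00² + 10.8²) = 11.5 Ω
∠Z = arctan(10.8/4.00) = 69.6°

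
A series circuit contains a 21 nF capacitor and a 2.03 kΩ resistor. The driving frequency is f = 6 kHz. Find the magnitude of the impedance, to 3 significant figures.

2390 Ω

ω = 2πf = 37700 rad/s
X_C = 1/(ωC) = 1260 Ω
Z = 2030 − j1260 Ω
|Z| = √(2030² + 1260²) = 2390 Ω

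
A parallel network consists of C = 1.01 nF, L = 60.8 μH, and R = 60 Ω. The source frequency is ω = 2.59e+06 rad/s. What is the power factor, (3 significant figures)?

X_L = ωL = 157 Ω
X_C = 1/(ωC) = 382 Ω
Parallel: admittances add. Y = 1/R + 1/(jωL) + jωC
Y = (0.0167 − j0.00373) S
|Y| = 0.0171 S → |Z| = 1/|Y| = 58.5 Ω, ∠Z = −∠Y = 12.6°
cos φ = cos(12.6°) = 0.976

0.976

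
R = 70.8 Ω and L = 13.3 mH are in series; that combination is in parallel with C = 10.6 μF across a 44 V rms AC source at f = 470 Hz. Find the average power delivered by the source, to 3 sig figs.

20.9 W

ω = 2πf = 2953 rad/s
X_L = ωL = 39.3 Ω
X_C = 1/(ωC) = 31.9 Ω
Branch 1 (R+jX_L): Z₁ = 70.8 + j39.3 Ω, |Z₁| = 81.0 Ω
Branch 2 (−jX_C): Z₂ = −j31.9 Ω
Parallel: Z = Z₁Z₂/(Z₁+Z₂), |Z| = 36.3 Ω, ∠Z = -66.9°
I = V/|Z| = 1.21 A
P = VI cos φ = 44 × 1.21 × cos(-66.9°) = 20.9 W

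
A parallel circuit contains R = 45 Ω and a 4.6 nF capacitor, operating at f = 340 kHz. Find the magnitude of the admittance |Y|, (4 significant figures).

ω = 2πf = 2.136e+06 rad/s
X_C = 1/(ωC) = 101.8 Ω
Parallel: admittances add. Y = 1/R + jωC
Y = (0.02222 + j0.009827) S
|Y| = 0.02430 S → |Z| = 1/|Y| = 41.16 Ω, ∠Z = −∠Y = -23.86°

24.30 mS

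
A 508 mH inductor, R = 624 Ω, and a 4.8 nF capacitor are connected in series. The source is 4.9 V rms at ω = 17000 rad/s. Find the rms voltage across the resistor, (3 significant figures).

0.833 V

X_L = ωL = 8640 Ω
X_C = 1/(ωC) = 12300 Ω
Net reactance X = X_L − X_C = -3620 Ω
Z = 624 − j3620 Ω
|Z| = √(624² + 3620²) = 3670 Ω
I = V/|Z| = 1.33 mA
V_R = I·|Z_R| = 0.00133 × 624 = 0.833 V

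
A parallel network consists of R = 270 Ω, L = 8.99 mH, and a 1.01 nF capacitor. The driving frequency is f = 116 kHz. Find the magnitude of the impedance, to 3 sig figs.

ω = 2πf = 728800 rad/s
X_L = ωL = 6550 Ω
X_C = 1/(ωC) = 1360 Ω
Parallel: admittances add. Y = 1/R + 1/(jωL) + jωC
Y = (0.00370 + j0.000584) S
|Y| = 0.00375 S → |Z| = 1/|Y| = 267 Ω, ∠Z = −∠Y = -8.95°

267 Ω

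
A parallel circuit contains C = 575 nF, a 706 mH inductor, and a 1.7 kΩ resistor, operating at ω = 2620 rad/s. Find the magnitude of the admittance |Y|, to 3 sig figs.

1.13 mS

X_L = ωL = 1850 Ω
X_C = 1/(ωC) = 664 Ω
Parallel: admittances add. Y = 1/R + 1/(jωL) + jωC
Y = (0.000588 + j0.000966) S
|Y| = 0.00113 S → |Z| = 1/|Y| = 884 Ω, ∠Z = −∠Y = -58.7°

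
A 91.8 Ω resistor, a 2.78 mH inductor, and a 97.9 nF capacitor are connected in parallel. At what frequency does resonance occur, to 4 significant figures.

9.647 kHz

ω₀ = 1/√(LC) = 1/√(0.00278 × 9.79e-08) = 60620 rad/s
f₀ = ω₀/(2π) = 9.647 kHz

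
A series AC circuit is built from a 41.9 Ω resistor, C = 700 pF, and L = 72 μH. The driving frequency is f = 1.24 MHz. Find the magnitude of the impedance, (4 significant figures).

379.9 Ω

ω = 2πf = 7.791e+06 rad/s
X_L = ωL = 561.0 Ω
X_C = 1/(ωC) = 183.4 Ω
Net reactance X = X_L − X_C = 377.6 Ω
Z = 41.90 + j377.6 Ω
|Z| = √(41.90² + 377.6²) = 379.9 Ω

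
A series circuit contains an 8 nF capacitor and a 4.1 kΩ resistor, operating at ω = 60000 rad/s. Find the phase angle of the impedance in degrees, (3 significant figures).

-26.9°

X_C = 1/(ωC) = 2080 Ω
Z = 4100 − j2080 Ω
|Z| = √(4100² + 2080²) = 4600 Ω
∠Z = arctan(-2080/4100) = -26.9°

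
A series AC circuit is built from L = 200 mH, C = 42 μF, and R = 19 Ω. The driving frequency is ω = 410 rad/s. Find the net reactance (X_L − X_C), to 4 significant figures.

23.93 Ω

X_L = ωL = 82.00 Ω
X_C = 1/(ωC) = 58.07 Ω
X = 82.00 − 58.07 = 23.93 Ω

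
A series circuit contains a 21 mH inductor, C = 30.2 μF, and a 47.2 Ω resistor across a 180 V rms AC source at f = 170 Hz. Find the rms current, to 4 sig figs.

3.752 A

ω = 2πf = 1068 rad/s
X_L = ωL = 22.43 Ω
X_C = 1/(ωC) = 31.00 Ω
Net reactance X = X_L − X_C = -8.569 Ω
Z = 47.20 − j8.569 Ω
|Z| = √(47.20² + 8.569²) = 47.97 Ω
I = V/|Z| = 180/47.97 = 3.752 A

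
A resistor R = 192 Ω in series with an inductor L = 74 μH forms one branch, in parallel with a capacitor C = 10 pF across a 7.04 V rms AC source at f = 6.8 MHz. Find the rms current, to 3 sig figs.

801 μA

ω = 2πf = 4.273e+07 rad/s
X_L = ωL = 3160 Ω
X_C = 1/(ωC) = 2340 Ω
Branch 1 (R+jX_L): Z₁ = 192 + j3160 Ω, |Z₁| = 3170 Ω
Branch 2 (−jX_C): Z₂ = −j2340 Ω
Parallel: Z = Z₁Z₂/(Z₁+Z₂), |Z| = 8790 Ω, ∠Z = -80.3°
I = V/|Z| = 7.04/8790 = 801 μA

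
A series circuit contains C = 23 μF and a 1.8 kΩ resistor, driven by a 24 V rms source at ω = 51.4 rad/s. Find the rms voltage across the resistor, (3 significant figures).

21.7 V

X_C = 1/(ωC) = 846 Ω
Z = 1800 − j846 Ω
|Z| = √(1800² + 846²) = 1990 Ω
I = V/|Z| = 12.1 mA
V_R = I·|Z_R| = 0.0121 × 1800 = 21.7 V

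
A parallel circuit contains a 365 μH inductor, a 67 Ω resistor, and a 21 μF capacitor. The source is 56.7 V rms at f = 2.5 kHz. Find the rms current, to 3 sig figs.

ω = 2πf = 15710 rad/s
X_L = ωL = 5.73 Ω
X_C = 1/(ωC) = 3.03 Ω
Parallel: admittances add. Y = 1/R + 1/(jωL) + jωC
Y = (0.0149 + j0.155) S
|Y| = 0.156 S → |Z| = 1/|Y| = 6.40 Ω, ∠Z = −∠Y = -84.5°
I = V/|Z| = 56.7/6.40 = 8.85 A

8.85 A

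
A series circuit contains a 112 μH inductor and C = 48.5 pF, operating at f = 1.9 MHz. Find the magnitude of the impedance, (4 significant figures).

ω = 2πf = 1.194e+07 rad/s
X_L = ωL = 1337 Ω
X_C = 1/(ωC) = 1727 Ω
Net reactance X = X_L − X_C = -390.1 Ω
Z = − j390.1 Ω
|Z| = √(0² + 390.1²) = 390.1 Ω

390.1 Ω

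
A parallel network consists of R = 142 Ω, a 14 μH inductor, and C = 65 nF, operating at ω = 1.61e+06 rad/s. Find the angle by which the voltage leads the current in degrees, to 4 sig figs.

-83.34°

X_L = ωL = 22.54 Ω
X_C = 1/(ωC) = 9.556 Ω
Parallel: admittances add. Y = 1/R + 1/(jωL) + jωC
Y = (0.007042 + j0.06028) S
|Y| = 0.06069 S → |Z| = 1/|Y| = 16.48 Ω, ∠Z = −∠Y = -83.34°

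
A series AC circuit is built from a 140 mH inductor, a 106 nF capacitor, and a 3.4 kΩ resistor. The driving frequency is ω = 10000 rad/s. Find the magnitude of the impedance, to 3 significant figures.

X_L = ωL = 1400 Ω
X_C = 1/(ωC) = 943 Ω
Net reactance X = X_L − X_C = 457 Ω
Z = 3400 + j457 Ω
|Z| = √(3400² + 457²) = 3430 Ω

3430 Ω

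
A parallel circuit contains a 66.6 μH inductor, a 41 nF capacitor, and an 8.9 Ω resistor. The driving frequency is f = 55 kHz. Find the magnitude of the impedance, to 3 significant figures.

ω = 2πf = 345600 rad/s
X_L = ωL = 23.0 Ω
X_C = 1/(ωC) = 70.6 Ω
Parallel: admittances add. Y = 1/R + 1/(jωL) + jωC
Y = (0.112 − j0.0293) S
|Y| = 0.116 S → |Z| = 1/|Y| = 8.61 Ω, ∠Z = −∠Y = 14.6°

8.61 Ω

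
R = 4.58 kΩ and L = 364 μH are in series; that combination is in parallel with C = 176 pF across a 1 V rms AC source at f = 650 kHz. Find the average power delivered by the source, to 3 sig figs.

198 μW

ω = 2πf = 4.084e+06 rad/s
X_L = ωL = 1490 Ω
X_C = 1/(ωC) = 1390 Ω
Branch 1 (R+jX_L): Z₁ = 4580 + j1490 Ω, |Z₁| = 4820 Ω
Branch 2 (−jX_C): Z₂ = −j1390 Ω
Parallel: Z = Z₁Z₂/(Z₁+Z₂), |Z| = 1460 Ω, ∠Z = -73.2°
I = V/|Z| = 684 μA
P = VI cos φ = 1 × 0.000684 × cos(-73.2°) = 198 μW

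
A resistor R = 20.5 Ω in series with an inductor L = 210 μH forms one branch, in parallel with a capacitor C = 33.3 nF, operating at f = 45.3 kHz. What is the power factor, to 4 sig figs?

ω = 2πf = 284600 rad/s
X_L = ωL = 59.77 Ω
X_C = 1/(ωC) = 105.5 Ω
Branch 1 (R+jX_L): Z₁ = 20.50 + j59.77 Ω, |Z₁| = 63.19 Ω
Branch 2 (−jX_C): Z₂ = −j105.5 Ω
Parallel: Z = Z₁Z₂/(Z₁+Z₂), |Z| = 133.0 Ω, ∠Z = 46.93°
cos φ = cos(46.93°) = 0.6829

0.6829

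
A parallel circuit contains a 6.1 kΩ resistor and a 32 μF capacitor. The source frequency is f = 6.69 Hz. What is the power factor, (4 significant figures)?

ω = 2πf = 42.03 rad/s
X_C = 1/(ωC) = 743.4 Ω
Parallel: admittances add. Y = 1/R + jωC
Y = (0.0001639 + j0.001345) S
|Y| = 0.001355 S → |Z| = 1/|Y| = 738.0 Ω, ∠Z = −∠Y = -83.05°
cos φ = cos(-83.05°) = 0.1210

0.1210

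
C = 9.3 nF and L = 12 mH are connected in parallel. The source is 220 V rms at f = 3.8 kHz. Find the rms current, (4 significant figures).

719.0 mA

ω = 2πf = 23880 rad/s
X_L = ωL = 286.5 Ω
X_C = 1/(ωC) = 4504 Ω
Parallel: admittances add. Y = 1/(jωL) + jωC
Y = (0 − j0.003268) S
|Y| = 0.003268 S → |Z| = 1/|Y| = 306.0 Ω, ∠Z = −∠Y = 90.00°
I = V/|Z| = 220/306.0 = 719.0 mA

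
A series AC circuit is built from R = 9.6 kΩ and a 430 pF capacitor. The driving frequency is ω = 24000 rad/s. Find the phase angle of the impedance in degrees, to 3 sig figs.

X_C = 1/(ωC) = 96900 Ω
Z = 9600 − j96900 Ω
|Z| = √(9600² + 96900²) = 97400 Ω
∠Z = arctan(-96900/9600) = -84.3°

-84.3°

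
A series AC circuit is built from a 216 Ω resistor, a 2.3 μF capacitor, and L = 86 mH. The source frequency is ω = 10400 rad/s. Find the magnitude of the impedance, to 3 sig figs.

X_L = ωL = 894 Ω
X_C = 1/(ωC) = 41.8 Ω
Net reactance X = X_L − X_C = 853 Ω
Z = 216 + j853 Ω
|Z| = √(216² + 853²) = 880 Ω

880 Ω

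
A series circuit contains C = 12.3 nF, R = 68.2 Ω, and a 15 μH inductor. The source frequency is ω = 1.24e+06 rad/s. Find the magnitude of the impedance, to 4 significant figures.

X_L = ωL = 18.60 Ω
X_C = 1/(ωC) = 65.57 Ω
Net reactance X = X_L − X_C = -46.97 Ω
Z = 68.20 − j46.97 Ω
|Z| = √(68.20² + 46.97²) = 82.81 Ω

82.81 Ω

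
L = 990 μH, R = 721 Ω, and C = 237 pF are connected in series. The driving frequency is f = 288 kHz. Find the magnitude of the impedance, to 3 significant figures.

ω = 2πf = 1.81e+06 rad/s
X_L = ωL = 1790 Ω
X_C = 1/(ωC) = 2330 Ω
Net reactance X = X_L − X_C = -540 Ω
Z = 721 − j540 Ω
|Z| = √(721² + 540²) = 901 Ω

901 Ω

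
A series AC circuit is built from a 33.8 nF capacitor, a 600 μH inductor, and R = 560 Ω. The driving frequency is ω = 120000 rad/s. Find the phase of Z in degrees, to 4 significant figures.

-17.31°

X_L = ωL = 72.00 Ω
X_C = 1/(ωC) = 246.5 Ω
Net reactance X = X_L − X_C = -174.5 Ω
Z = 560.0 − j174.5 Ω
|Z| = √(560.0² + 174.5²) = 586.6 Ω
∠Z = arctan(-174.5/560.0) = -17.31°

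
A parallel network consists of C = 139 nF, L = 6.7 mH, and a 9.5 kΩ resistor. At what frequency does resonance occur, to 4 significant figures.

ω₀ = 1/√(LC) = 1/√(0.0067 × 1.39e-07) = 32770 rad/s
f₀ = ω₀/(2π) = 5.215 kHz

5.215 kHz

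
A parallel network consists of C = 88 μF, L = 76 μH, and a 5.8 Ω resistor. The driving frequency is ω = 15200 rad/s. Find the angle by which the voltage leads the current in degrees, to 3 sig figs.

-69.9°

X_L = ωL = 1.16 Ω
X_C = 1/(ωC) = 0.748 Ω
Parallel: admittances add. Y = 1/R + 1/(jωL) + jωC
Y = (0.172 + j0.472) S
|Y| = 0.502 S → |Z| = 1/|Y| = 1.99 Ω, ∠Z = −∠Y = -69.9°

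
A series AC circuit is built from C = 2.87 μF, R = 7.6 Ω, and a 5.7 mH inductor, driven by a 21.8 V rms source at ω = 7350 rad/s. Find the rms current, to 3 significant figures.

2.32 A

X_L = ωL = 41.9 Ω
X_C = 1/(ωC) = 47.4 Ω
Net reactance X = X_L − X_C = -5.51 Ω
Z = 7.60 − j5.51 Ω
|Z| = √(7.60² + 5.51²) = 9.39 Ω
I = V/|Z| = 21.8/9.39 = 2.32 A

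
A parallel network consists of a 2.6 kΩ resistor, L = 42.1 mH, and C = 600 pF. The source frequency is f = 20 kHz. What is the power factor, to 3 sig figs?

ω = 2πf = 125700 rad/s
X_L = ωL = 5290 Ω
X_C = 1/(ωC) = 13300 Ω
Parallel: admittances add. Y = 1/R + 1/(jωL) + jωC
Y = (0.000385 − j0.000114) S
|Y| = 0.000401 S → |Z| = 1/|Y| = 2490 Ω, ∠Z = −∠Y = 16.5°
cos φ = cos(16.5°) = 0.959

0.959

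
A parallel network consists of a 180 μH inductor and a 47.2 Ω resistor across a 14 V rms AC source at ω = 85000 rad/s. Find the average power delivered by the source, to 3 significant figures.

4.15 W

X_L = ωL = 15.3 Ω
Parallel: admittances add. Y = 1/R + 1/(jωL)
Y = (0.0212 − j0.0654) S
|Y| = 0.0687 S → |Z| = 1/|Y| = 14.6 Ω, ∠Z = −∠Y = 72.0°
I = V/|Z| = 962 mA
P = VI cos φ = 14 × 0.962 × cos(72.0°) = 4.15 W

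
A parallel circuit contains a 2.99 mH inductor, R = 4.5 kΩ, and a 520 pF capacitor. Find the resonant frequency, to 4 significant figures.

127.6 kHz

ω₀ = 1/√(LC) = 1/√(0.00299 × 5.2e-10) = 802000 rad/s
f₀ = ω₀/(2π) = 127.6 kHz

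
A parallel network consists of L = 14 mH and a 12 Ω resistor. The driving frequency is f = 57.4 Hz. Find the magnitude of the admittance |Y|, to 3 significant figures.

215 mS

ω = 2πf = 360.7 rad/s
X_L = ωL = 5.05 Ω
Parallel: admittances add. Y = 1/R + 1/(jωL)
Y = (0.0833 − j0.198) S
|Y| = 0.215 S → |Z| = 1/|Y| = 4.65 Ω, ∠Z = −∠Y = 67.2°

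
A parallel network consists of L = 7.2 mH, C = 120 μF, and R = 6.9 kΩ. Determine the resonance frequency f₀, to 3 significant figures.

ω₀ = 1/√(LC) = 1/√(0.0072 × 0.00012) = 1076 rad/s
f₀ = ω₀/(2π) = 171 Hz

171 Hz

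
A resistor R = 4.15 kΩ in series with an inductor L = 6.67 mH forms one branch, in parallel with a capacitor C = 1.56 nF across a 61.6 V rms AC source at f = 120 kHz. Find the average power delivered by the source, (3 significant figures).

370 mW

ω = 2πf = 754000 rad/s
X_L = ωL = 5030 Ω
X_C = 1/(ωC) = 850 Ω
Branch 1 (R+jX_L): Z₁ = 4150 + j5030 Ω, |Z₁| = 6520 Ω
Branch 2 (−jX_C): Z₂ = −j850 Ω
Parallel: Z = Z₁Z₂/(Z₁+Z₂), |Z| = 941 Ω, ∠Z = -84.7°
I = V/|Z| = 65.4 mA
P = VI cos φ = 61.6 × 0.0654 × cos(-84.7°) = 370 mW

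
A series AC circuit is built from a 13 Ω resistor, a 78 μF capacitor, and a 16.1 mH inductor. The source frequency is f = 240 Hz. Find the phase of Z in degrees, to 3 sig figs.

ω = 2πf = 1508 rad/s
X_L = ωL = 24.3 Ω
X_C = 1/(ωC) = 8.50 Ω
Net reactance X = X_L − X_C = 15.8 Ω
Z = 13.0 + j15.8 Ω
|Z| = √(13.0² + 15.8²) = 20.4 Ω
∠Z = arctan(15.8/13.0) = 50.5°

50.5°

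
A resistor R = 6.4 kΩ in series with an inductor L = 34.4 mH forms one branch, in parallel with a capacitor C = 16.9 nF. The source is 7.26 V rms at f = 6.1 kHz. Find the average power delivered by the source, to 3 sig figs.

ω = 2πf = 38330 rad/s
X_L = ωL = 1320 Ω
X_C = 1/(ωC) = 1540 Ω
Branch 1 (R+jX_L): Z₁ = 6400 + j1320 Ω, |Z₁| = 6530 Ω
Branch 2 (−jX_C): Z₂ = −j1540 Ω
Parallel: Z = Z₁Z₂/(Z₁+Z₂), |Z| = 1580 Ω, ∠Z = -76.3°
I = V/|Z| = 4.61 mA
P = VI cos φ = 7.26 × 0.00461 × cos(-76.3°) = 7.90 mW

7.90 mW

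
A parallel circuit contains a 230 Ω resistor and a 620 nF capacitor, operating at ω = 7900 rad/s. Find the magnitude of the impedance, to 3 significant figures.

X_C = 1/(ωC) = 204 Ω
Parallel: admittances add. Y = 1/R + jωC
Y = (0.00435 + j0.00490) S
|Y| = 0.00655 S → |Z| = 1/|Y| = 153 Ω, ∠Z = −∠Y = -48.4°

153 Ω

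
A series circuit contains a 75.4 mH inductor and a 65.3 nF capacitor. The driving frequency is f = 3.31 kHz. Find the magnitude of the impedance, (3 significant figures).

832 Ω

ω = 2πf = 20800 rad/s
X_L = ωL = 1570 Ω
X_C = 1/(ωC) = 736 Ω
Net reactance X = X_L − X_C = 832 Ω
Z = j832 Ω
|Z| = √(0² + 832²) = 832 Ω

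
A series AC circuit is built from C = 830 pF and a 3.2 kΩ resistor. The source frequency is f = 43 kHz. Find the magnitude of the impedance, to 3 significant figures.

ω = 2πf = 270200 rad/s
X_C = 1/(ωC) = 4460 Ω
Z = 3200 − j4460 Ω
|Z| = √(3200² + 4460²) = 5490 Ω

5490 Ω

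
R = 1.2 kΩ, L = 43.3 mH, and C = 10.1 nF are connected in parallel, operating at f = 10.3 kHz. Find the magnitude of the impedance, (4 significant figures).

1130 Ω

ω = 2πf = 64720 rad/s
X_L = ωL = 2802 Ω
X_C = 1/(ωC) = 1530 Ω
Parallel: admittances add. Y = 1/R + 1/(jωL) + jωC
Y = (0.0008333 + j0.0002968) S
|Y| = 0.0008846 S → |Z| = 1/|Y| = 1130 Ω, ∠Z = −∠Y = -19.60°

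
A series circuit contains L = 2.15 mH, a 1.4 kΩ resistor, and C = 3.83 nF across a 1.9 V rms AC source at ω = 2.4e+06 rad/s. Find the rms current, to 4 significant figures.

X_L = ωL = 5160 Ω
X_C = 1/(ωC) = 108.8 Ω
Net reactance X = X_L − X_C = 5051 Ω
Z = 1400 + j5051 Ω
|Z| = √(1400² + 5051²) = 5242 Ω
I = V/|Z| = 1.9/5242 = 362.5 μA

362.5 μA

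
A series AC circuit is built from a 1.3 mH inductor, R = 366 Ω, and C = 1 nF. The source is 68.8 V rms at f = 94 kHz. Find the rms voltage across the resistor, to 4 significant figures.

25.31 V

ω = 2πf = 590600 rad/s
X_L = ωL = 767.8 Ω
X_C = 1/(ωC) = 1693 Ω
Net reactance X = X_L − X_C = -925.3 Ω
Z = 366.0 − j925.3 Ω
|Z| = √(366.0² + 925.3²) = 995.1 Ω
I = V/|Z| = 69.14 mA
V_R = I·|Z_R| = 0.06914 × 366.0 = 25.31 V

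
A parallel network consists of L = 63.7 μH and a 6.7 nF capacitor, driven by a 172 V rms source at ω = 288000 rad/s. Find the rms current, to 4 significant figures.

X_L = ωL = 18.35 Ω
X_C = 1/(ωC) = 518.2 Ω
Parallel: admittances add. Y = 1/(jωL) + jωC
Y = (0 − j0.05258) S
|Y| = 0.05258 S → |Z| = 1/|Y| = 19.02 Ω, ∠Z = −∠Y = 90.00°
I = V/|Z| = 172/19.02 = 9.044 A

9.044 A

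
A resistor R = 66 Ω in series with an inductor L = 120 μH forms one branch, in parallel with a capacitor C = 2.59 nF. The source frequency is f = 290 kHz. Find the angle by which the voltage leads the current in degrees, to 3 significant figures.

-22.6°

ω = 2πf = 1.822e+06 rad/s
X_L = ωL = 219 Ω
X_C = 1/(ωC) = 212 Ω
Branch 1 (R+jX_L): Z₁ = 66.0 + j219 Ω, |Z₁| = 228 Ω
Branch 2 (−jX_C): Z₂ = −j212 Ω
Parallel: Z = Z₁Z₂/(Z₁+Z₂), |Z| = 729 Ω, ∠Z = -22.6°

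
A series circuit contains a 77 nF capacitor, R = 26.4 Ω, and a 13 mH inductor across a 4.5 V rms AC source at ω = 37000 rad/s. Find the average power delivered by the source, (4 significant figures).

X_L = ωL = 481.0 Ω
X_C = 1/(ωC) = 351.0 Ω
Net reactance X = X_L − X_C = 130.0 Ω
Z = 26.40 + j130.0 Ω
|Z| = √(26.40² + 130.0²) = 132.7 Ω
∠Z = arctan(130.0/26.40) = 78.52°
I = V/|Z| = 33.92 mA
P = VI cos φ = 4.5 × 0.03392 × cos(78.52°) = 30.38 mW

30.38 mW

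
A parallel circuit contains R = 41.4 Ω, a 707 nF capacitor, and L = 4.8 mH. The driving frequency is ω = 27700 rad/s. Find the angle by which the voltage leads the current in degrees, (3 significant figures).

X_L = ωL = 133 Ω
X_C = 1/(ωC) = 51.1 Ω
Parallel: admittances add. Y = 1/R + 1/(jωL) + jωC
Y = (0.0242 + j0.0121) S
|Y| = 0.0270 S → |Z| = 1/|Y| = 37.0 Ω, ∠Z = −∠Y = -26.5°

-26.5°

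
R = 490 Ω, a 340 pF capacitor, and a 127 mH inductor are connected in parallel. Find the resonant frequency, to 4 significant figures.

ω₀ = 1/√(LC) = 1/√(0.127 × 3.4e-10) = 152200 rad/s
f₀ = ω₀/(2π) = 24.22 kHz

24.22 kHz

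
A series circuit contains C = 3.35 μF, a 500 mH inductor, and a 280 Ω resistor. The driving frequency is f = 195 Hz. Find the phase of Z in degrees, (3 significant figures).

ω = 2πf = 1225 rad/s
X_L = ωL = 613 Ω
X_C = 1/(ωC) = 244 Ω
Net reactance X = X_L − X_C = 369 Ω
Z = 280 + j369 Ω
|Z| = √(280² + 369²) = 463 Ω
∠Z = arctan(369/280) = 52.8°

52.8°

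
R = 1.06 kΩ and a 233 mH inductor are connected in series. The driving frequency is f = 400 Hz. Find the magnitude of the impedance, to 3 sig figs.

1210 Ω

ω = 2πf = 2513 rad/s
X_L = ωL = 586 Ω
Z = 1060 + j586 Ω
|Z| = √(1060² + 586²) = 1210 Ω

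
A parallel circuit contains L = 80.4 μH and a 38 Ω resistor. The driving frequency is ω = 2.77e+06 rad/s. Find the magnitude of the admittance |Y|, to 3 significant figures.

X_L = ωL = 223 Ω
Parallel: admittances add. Y = 1/R + 1/(jωL)
Y = (0.0263 − j0.00449) S
|Y| = 0.0267 S → |Z| = 1/|Y| = 37.5 Ω, ∠Z = −∠Y = 9.68°

26.7 mS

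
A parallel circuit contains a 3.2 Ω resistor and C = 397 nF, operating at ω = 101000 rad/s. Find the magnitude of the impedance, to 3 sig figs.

3.17 Ω

X_C = 1/(ωC) = 24.9 Ω
Parallel: admittances add. Y = 1/R + jωC
Y = (0.312 + j0.0401) S
|Y| = 0.315 S → |Z| = 1/|Y| = 3.17 Ω, ∠Z = −∠Y = -7.31°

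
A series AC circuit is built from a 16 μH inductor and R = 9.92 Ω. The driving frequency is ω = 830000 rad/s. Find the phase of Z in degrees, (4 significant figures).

53.24°

X_L = ωL = 13.28 Ω
Z = 9.920 + j13.28 Ω
|Z| = √(9.920² + 13.28²) = 16.58 Ω
∠Z = arctan(13.28/9.920) = 53.24°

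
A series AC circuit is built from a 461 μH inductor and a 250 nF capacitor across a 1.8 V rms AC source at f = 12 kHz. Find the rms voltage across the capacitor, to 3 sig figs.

ω = 2πf = 75400 rad/s
X_L = ωL = 34.8 Ω
X_C = 1/(ωC) = 53.1 Ω
Net reactance X = X_L − X_C = -18.3 Ω
Z = − j18.3 Ω
|Z| = √(0² + 18.3²) = 18.3 Ω
I = V/|Z| = 98.4 mA
V_C = I·|Z_C| = 0.0984 × 53.1 = 5.22 V

5.22 V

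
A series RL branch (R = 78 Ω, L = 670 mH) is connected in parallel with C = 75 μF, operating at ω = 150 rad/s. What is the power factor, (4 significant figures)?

X_L = ωL = 100.5 Ω
X_C = 1/(ωC) = 88.89 Ω
Branch 1 (R+jX_L): Z₁ = 78.00 + j100.5 Ω, |Z₁| = 127.2 Ω
Branch 2 (−jX_C): Z₂ = −j88.89 Ω
Parallel: Z = Z₁Z₂/(Z₁+Z₂), |Z| = 143.4 Ω, ∠Z = -46.28°
cos φ = cos(-46.28°) = 0.6911

0.6911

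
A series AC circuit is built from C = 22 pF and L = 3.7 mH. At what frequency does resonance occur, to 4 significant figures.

ω₀ = 1/√(LC) = 1/√(0.0037 × 2.2e-11) = 3.505e+06 rad/s
f₀ = ω₀/(2π) = 557.8 kHz

557.8 kHz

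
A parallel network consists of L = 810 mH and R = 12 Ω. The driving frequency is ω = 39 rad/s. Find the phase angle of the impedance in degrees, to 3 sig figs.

X_L = ωL = 31.6 Ω
Parallel: admittances add. Y = 1/R + 1/(jωL)
Y = (0.0833 − j0.0317) S
|Y| = 0.0891 S → |Z| = 1/|Y| = 11.2 Ω, ∠Z = −∠Y = 20.8°

20.8°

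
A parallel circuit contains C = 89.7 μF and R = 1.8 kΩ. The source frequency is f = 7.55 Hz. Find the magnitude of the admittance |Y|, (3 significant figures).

4.29 mS

ω = 2πf = 47.44 rad/s
X_C = 1/(ωC) = 235 Ω
Parallel: admittances add. Y = 1/R + jωC
Y = (0.000556 + j0.00426) S
|Y| = 0.00429 S → |Z| = 1/|Y| = 233 Ω, ∠Z = −∠Y = -82.6°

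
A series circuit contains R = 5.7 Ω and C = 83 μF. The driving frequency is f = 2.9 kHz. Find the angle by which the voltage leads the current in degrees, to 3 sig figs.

ω = 2πf = 18220 rad/s
X_C = 1/(ωC) = 0.661 Ω
Z = 5.70 − j0.661 Ω
|Z| = √(5.70² + 0.661²) = 5.74 Ω
∠Z = arctan(-0.661/5.70) = -6.62°

-6.62°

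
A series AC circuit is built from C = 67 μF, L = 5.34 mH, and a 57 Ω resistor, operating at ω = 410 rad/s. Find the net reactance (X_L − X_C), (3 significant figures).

X_L = ωL = 2.19 Ω
X_C = 1/(ωC) = 36.4 Ω
X = 2.19 − 36.4 = -34.2 Ω

-34.2 Ω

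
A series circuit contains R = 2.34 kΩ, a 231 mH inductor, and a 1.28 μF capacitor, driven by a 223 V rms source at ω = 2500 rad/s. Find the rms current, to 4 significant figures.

X_L = ωL = 577.5 Ω
X_C = 1/(ωC) = 312.5 Ω
Net reactance X = X_L − X_C = 265.0 Ω
Z = 2340 + j265.0 Ω
|Z| = √(2340² + 265.0²) = 2355 Ω
I = V/|Z| = 223/2355 = 94.69 mA

94.69 mA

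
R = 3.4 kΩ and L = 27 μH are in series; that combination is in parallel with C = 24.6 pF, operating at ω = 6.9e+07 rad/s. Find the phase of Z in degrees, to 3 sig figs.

-81.8°

X_L = ωL = 1860 Ω
X_C = 1/(ωC) = 589 Ω
Branch 1 (R+jX_L): Z₁ = 3400 + j1860 Ω, |Z₁| = 3880 Ω
Branch 2 (−jX_C): Z₂ = −j589 Ω
Parallel: Z = Z₁Z₂/(Z₁+Z₂), |Z| = 629 Ω, ∠Z = -81.8°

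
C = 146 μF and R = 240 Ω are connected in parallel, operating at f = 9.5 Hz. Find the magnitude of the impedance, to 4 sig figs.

103.5 Ω

ω = 2πf = 59.69 rad/s
X_C = 1/(ωC) = 114.7 Ω
Parallel: admittances add. Y = 1/R + jωC
Y = (0.004167 + j0.008715) S
|Y| = 0.009660 S → |Z| = 1/|Y| = 103.5 Ω, ∠Z = −∠Y = -64.45°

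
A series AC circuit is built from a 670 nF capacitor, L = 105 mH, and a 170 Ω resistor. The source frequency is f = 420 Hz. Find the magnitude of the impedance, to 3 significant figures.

335 Ω

ω = 2πf = 2639 rad/s
X_L = ωL = 277 Ω
X_C = 1/(ωC) = 566 Ω
Net reactance X = X_L − X_C = -288 Ω
Z = 170 − j288 Ω
|Z| = √(170² + 288²) = 335 Ω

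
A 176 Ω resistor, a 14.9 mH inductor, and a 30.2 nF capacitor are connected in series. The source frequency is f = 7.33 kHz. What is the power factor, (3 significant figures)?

ω = 2πf = 46060 rad/s
X_L = ωL = 686 Ω
X_C = 1/(ωC) = 719 Ω
Net reactance X = X_L − X_C = -32.7 Ω
Z = 176 − j32.7 Ω
|Z| = √(176² + 32.7²) = 179 Ω
∠Z = arctan(-32.7/176) = -10.5°
cos φ = cos(-10.5°) = 0.983

0.983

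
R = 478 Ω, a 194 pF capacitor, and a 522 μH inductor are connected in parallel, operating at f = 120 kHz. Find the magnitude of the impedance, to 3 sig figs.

ω = 2πf = 754000 rad/s
X_L = ωL = 394 Ω
X_C = 1/(ωC) = 6840 Ω
Parallel: admittances add. Y = 1/R + 1/(jωL) + jωC
Y = (0.00209 − j0.00239) S
|Y| = 0.00318 S → |Z| = 1/|Y| = 314 Ω, ∠Z = −∠Y = 48.9°

314 Ω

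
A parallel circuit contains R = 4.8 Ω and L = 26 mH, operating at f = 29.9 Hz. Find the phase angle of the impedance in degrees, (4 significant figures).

ω = 2πf = 187.9 rad/s
X_L = ωL = 4.885 Ω
Parallel: admittances add. Y = 1/R + 1/(jωL)
Y = (0.2083 − j0.2047) S
|Y| = 0.2921 S → |Z| = 1/|Y| = 3.424 Ω, ∠Z = −∠Y = 44.50°

44.50°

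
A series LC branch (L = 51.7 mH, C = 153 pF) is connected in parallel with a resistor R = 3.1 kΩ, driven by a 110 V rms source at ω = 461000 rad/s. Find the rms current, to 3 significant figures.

37.3 mA

X_L = ωL = 23800 Ω
X_C = 1/(ωC) = 14200 Ω
Branch 1: Z₁ = R = 3100 Ω
Branch 2 (series LC): Z₂ = j(X_L − X_C) = j9660 Ω
Parallel: Z = Z₁Z₂/(Z₁+Z₂), |Z| = 2950 Ω, ∠Z = 17.8°
I = V/|Z| = 110/2950 = 37.3 mA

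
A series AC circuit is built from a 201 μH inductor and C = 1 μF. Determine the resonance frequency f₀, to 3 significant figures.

ω₀ = 1/√(LC) = 1/√(0.000201 × 1e-06) = 70530 rad/s
f₀ = ω₀/(2π) = 11.2 kHz

11.2 kHz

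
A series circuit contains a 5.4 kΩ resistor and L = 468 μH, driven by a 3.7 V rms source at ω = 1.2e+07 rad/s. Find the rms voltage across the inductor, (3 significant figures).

X_L = ωL = 5620 Ω
Z = 5400 + j5620 Ω
|Z| = √(5400² + 5620²) = 7790 Ω
I = V/|Z| = 475 μA
V_L = I·|Z_L| = 0.000475 × 5620 = 2.67 V

2.67 V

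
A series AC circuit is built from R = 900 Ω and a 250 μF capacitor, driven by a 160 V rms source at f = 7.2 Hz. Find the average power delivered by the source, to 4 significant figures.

ω = 2πf = 45.24 rad/s
X_C = 1/(ωC) = 88.42 Ω
Z = 900.0 − j88.42 Ω
|Z| = √(900.0² + 88.42²) = 904.3 Ω
∠Z = arctan(-88.42/900.0) = -5.611°
I = V/|Z| = 176.9 mA
P = VI cos φ = 160 × 0.1769 × cos(-5.611°) = 28.17 W

28.17 W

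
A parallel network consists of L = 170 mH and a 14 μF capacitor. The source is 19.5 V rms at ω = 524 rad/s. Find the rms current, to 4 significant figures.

75.85 mA

X_L = ωL = 89.08 Ω
X_C = 1/(ωC) = 136.3 Ω
Parallel: admittances add. Y = 1/(jωL) + jωC
Y = (0 − j0.003890) S
|Y| = 0.003890 S → |Z| = 1/|Y| = 257.1 Ω, ∠Z = −∠Y = 90.00°
I = V/|Z| = 19.5/257.1 = 75.85 mA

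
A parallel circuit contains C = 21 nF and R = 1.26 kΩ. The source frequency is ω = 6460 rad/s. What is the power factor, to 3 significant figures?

0.986

X_C = 1/(ωC) = 7370 Ω
Parallel: admittances add. Y = 1/R + jωC
Y = (0.000794 + j0.000136) S
|Y| = 0.000805 S → |Z| = 1/|Y| = 1240 Ω, ∠Z = −∠Y = -9.70°
cos φ = cos(-9.70°) = 0.986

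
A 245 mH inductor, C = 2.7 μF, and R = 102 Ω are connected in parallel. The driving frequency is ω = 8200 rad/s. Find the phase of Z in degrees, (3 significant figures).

-65.6°

X_L = ωL = 2010 Ω
X_C = 1/(ωC) = 45.2 Ω
Parallel: admittances add. Y = 1/R + 1/(jωL) + jωC
Y = (0.00980 + j0.0216) S
|Y| = 0.0238 S → |Z| = 1/|Y| = 42.1 Ω, ∠Z = −∠Y = -65.6°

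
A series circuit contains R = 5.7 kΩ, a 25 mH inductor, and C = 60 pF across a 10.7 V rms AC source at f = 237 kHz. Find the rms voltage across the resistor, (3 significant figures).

2.29 V

ω = 2πf = 1.489e+06 rad/s
X_L = ωL = 37200 Ω
X_C = 1/(ωC) = 11200 Ω
Net reactance X = X_L − X_C = 26000 Ω
Z = 5700 + j26000 Ω
|Z| = √(5700² + 26000²) = 26700 Ω
I = V/|Z| = 401 μA
V_R = I·|Z_R| = 0.000401 × 5700 = 2.29 V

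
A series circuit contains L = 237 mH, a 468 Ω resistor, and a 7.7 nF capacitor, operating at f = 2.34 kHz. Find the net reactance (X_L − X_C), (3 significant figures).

-5350 Ω

ω = 2πf = 14700 rad/s
X_L = ωL = 3480 Ω
X_C = 1/(ωC) = 8830 Ω
X = 3480 − 8830 = -5350 Ω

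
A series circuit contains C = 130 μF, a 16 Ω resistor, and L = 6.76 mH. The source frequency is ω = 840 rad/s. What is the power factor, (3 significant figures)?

0.977

X_L = ωL = 5.68 Ω
X_C = 1/(ωC) = 9.16 Ω
Net reactance X = X_L − X_C = -3.48 Ω
Z = 16.0 − j3.48 Ω
|Z| = √(16.0² + 3.48²) = 16.4 Ω
∠Z = arctan(-3.48/16.0) = -12.3°
cos φ = cos(-12.3°) = 0.977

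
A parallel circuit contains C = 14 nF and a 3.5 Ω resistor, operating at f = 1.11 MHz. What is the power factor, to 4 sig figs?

0.9463

ω = 2πf = 6.974e+06 rad/s
X_C = 1/(ωC) = 10.24 Ω
Parallel: admittances add. Y = 1/R + jωC
Y = (0.2857 + j0.09764) S
|Y| = 0.3019 S → |Z| = 1/|Y| = 3.312 Ω, ∠Z = −∠Y = -18.87°
cos φ = cos(-18.87°) = 0.9463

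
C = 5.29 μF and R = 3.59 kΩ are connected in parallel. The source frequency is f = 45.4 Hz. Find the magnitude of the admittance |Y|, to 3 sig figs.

ω = 2πf = 285.3 rad/s
X_C = 1/(ωC) = 663 Ω
Parallel: admittances add. Y = 1/R + jωC
Y = (0.000279 + j0.00151) S
|Y| = 0.00153 S → |Z| = 1/|Y| = 652 Ω, ∠Z = −∠Y = -79.5°

1.53 mS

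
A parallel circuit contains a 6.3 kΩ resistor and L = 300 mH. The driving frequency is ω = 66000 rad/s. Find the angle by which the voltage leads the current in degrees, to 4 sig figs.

X_L = ωL = 19800 Ω
Parallel: admittances add. Y = 1/R + 1/(jωL)
Y = (0.0001587 − j5.051e-05) S
|Y| = 0.0001666 S → |Z| = 1/|Y| = 6003 Ω, ∠Z = −∠Y = 17.65°

17.65°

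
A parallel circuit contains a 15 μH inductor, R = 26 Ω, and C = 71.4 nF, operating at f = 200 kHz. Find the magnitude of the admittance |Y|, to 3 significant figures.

ω = 2πf = 1.257e+06 rad/s
X_L = ωL = 18.8 Ω
X_C = 1/(ωC) = 11.1 Ω
Parallel: admittances add. Y = 1/R + 1/(jωL) + jωC
Y = (0.0385 + j0.0367) S
|Y| = 0.0531 S → |Z| = 1/|Y| = 18.8 Ω, ∠Z = −∠Y = -43.6°

53.1 mS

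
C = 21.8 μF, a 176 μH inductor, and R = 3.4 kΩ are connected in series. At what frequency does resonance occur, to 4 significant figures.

ω₀ = 1/√(LC) = 1/√(0.000176 × 2.18e-05) = 16140 rad/s
f₀ = ω₀/(2π) = 2.569 kHz

2.569 kHz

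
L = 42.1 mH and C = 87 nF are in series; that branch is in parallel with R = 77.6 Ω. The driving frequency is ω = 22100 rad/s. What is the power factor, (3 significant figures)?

X_L = ωL = 930 Ω
X_C = 1/(ωC) = 520 Ω
Branch 1: Z₁ = R = 77.6 Ω
Branch 2 (series LC): Z₂ = j(X_L − X_C) = j410 Ω
Parallel: Z = Z₁Z₂/(Z₁+Z₂), |Z| = 76.2 Ω, ∠Z = 10.7°
cos φ = cos(10.7°) = 0.983

0.983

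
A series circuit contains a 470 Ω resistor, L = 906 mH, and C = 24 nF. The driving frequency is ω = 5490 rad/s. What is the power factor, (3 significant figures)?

0.177

X_L = ωL = 4970 Ω
X_C = 1/(ωC) = 7590 Ω
Net reactance X = X_L − X_C = -2620 Ω
Z = 470 − j2620 Ω
|Z| = √(470² + 2620²) = 2660 Ω
∠Z = arctan(-2620/470) = -79.8°
cos φ = cos(-79.8°) = 0.177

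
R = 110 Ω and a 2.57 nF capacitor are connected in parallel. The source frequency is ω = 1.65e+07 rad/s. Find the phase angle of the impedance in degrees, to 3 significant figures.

X_C = 1/(ωC) = 23.6 Ω
Parallel: admittances add. Y = 1/R + jωC
Y = (0.00909 + j0.0424) S
|Y| = 0.0434 S → |Z| = 1/|Y| = 23.1 Ω, ∠Z = −∠Y = -77.9°

-77.9°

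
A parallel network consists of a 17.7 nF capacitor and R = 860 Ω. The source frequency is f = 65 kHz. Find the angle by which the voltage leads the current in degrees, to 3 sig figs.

-80.9°

ω = 2πf = 408400 rad/s
X_C = 1/(ωC) = 138 Ω
Parallel: admittances add. Y = 1/R + jωC
Y = (0.00116 + j0.00723) S
|Y| = 0.00732 S → |Z| = 1/|Y| = 137 Ω, ∠Z = −∠Y = -80.9°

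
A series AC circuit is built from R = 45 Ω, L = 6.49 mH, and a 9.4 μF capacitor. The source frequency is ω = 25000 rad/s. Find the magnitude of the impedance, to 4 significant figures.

164.3 Ω

X_L = ωL = 162.2 Ω
X_C = 1/(ωC) = 4.255 Ω
Net reactance X = X_L − X_C = 158.0 Ω
Z = 45.00 + j158.0 Ω
|Z| = √(45.00² + 158.0²) = 164.3 Ω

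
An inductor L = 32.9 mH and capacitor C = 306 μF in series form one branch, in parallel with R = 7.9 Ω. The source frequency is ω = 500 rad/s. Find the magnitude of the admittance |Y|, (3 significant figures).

162 mS

X_L = ωL = 16.4 Ω
X_C = 1/(ωC) = 6.54 Ω
Branch 1: Z₁ = R = 7.90 Ω
Branch 2 (series LC): Z₂ = j(X_L − X_C) = j9.91 Ω
Parallel: Z = Z₁Z₂/(Z₁+Z₂), |Z| = 6.18 Ω, ∠Z = 38.5°
|Y| = 1/|Z| = 162 mS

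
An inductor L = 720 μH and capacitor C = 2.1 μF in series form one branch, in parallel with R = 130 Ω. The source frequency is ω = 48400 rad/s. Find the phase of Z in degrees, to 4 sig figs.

79.11°

X_L = ωL = 34.85 Ω
X_C = 1/(ωC) = 9.839 Ω
Branch 1: Z₁ = R = 130.0 Ω
Branch 2 (series LC): Z₂ = j(X_L − X_C) = j25.01 Ω
Parallel: Z = Z₁Z₂/(Z₁+Z₂), |Z| = 24.56 Ω, ∠Z = 79.11°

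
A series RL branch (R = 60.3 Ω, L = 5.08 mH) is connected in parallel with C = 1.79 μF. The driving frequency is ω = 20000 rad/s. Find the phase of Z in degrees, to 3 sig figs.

-81.4°

X_L = ωL = 102 Ω
X_C = 1/(ωC) = 27.9 Ω
Branch 1 (R+jX_L): Z₁ = 60.3 + j102 Ω, |Z₁| = 118 Ω
Branch 2 (−jX_C): Z₂ = −j27.9 Ω
Parallel: Z = Z₁Z₂/(Z₁+Z₂), |Z| = 34.7 Ω, ∠Z = -81.4°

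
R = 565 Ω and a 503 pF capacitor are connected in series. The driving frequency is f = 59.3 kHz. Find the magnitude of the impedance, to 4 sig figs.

5366 Ω

ω = 2πf = 372600 rad/s
X_C = 1/(ωC) = 5336 Ω
Z = 565.0 − j5336 Ω
|Z| = √(565.0² + 5336²) = 5366 Ω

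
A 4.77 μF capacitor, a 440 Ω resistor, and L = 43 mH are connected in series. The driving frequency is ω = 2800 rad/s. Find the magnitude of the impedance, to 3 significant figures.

X_L = ωL = 120 Ω
X_C = 1/(ωC) = 74.9 Ω
Net reactance X = X_L − X_C = 45.5 Ω
Z = 440 + j45.5 Ω
|Z| = √(440² + 45.5²) = 442 Ω

442 Ω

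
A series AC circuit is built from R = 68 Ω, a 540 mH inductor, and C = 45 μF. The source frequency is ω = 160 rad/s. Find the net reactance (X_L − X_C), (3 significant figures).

-52.5 Ω

X_L = ωL = 86.4 Ω
X_C = 1/(ωC) = 139 Ω
X = 86.4 − 139 = -52.5 Ω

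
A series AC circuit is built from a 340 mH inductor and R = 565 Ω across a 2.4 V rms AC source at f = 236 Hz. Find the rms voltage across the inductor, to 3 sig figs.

1.60 V

ω = 2πf = 1483 rad/s
X_L = ωL = 504 Ω
Z = 565 + j504 Ω
|Z| = √(565² + 504²) = 757 Ω
I = V/|Z| = 3.17 mA
V_L = I·|Z_L| = 0.00317 × 504 = 1.60 V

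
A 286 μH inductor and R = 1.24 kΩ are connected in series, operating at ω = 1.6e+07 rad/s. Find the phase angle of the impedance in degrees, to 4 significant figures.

X_L = ωL = 4576 Ω
Z = 1240 + j4576 Ω
|Z| = √(1240² + 4576²) = 4741 Ω
∠Z = arctan(4576/1240) = 74.84°

74.84°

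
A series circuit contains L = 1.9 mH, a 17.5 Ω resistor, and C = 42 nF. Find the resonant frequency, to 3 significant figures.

ω₀ = 1/√(LC) = 1/√(0.0019 × 4.2e-08) = 111900 rad/s
f₀ = ω₀/(2π) = 17.8 kHz

17.8 kHz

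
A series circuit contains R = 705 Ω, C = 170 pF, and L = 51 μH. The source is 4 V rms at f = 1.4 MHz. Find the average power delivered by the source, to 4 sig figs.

ω = 2πf = 8.796e+06 rad/s
X_L = ωL = 448.6 Ω
X_C = 1/(ωC) = 668.7 Ω
Net reactance X = X_L − X_C = -220.1 Ω
Z = 705.0 − j220.1 Ω
|Z| = √(705.0² + 220.1²) = 738.6 Ω
∠Z = arctan(-220.1/705.0) = -17.34°
I = V/|Z| = 5.416 mA
P = VI cos φ = 4 × 0.005416 × cos(-17.34°) = 20.68 mW

20.68 mW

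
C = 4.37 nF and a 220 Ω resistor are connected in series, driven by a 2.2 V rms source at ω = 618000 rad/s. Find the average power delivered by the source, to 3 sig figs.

5.74 mW

X_C = 1/(ωC) = 370 Ω
Z = 220 − j370 Ω
|Z| = √(220² + 370²) = 431 Ω
∠Z = arctan(-370/220) = -59.3°
I = V/|Z| = 5.11 mA
P = VI cos φ = 2.2 × 0.00511 × cos(-59.3°) = 5.74 mW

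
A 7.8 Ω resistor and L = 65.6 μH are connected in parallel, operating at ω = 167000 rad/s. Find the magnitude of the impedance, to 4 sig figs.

X_L = ωL = 10.96 Ω
Parallel: admittances add. Y = 1/R + 1/(jωL)
Y = (0.1282 − j0.09128) S
|Y| = 0.1574 S → |Z| = 1/|Y| = 6.354 Ω, ∠Z = −∠Y = 35.45°

6.354 Ω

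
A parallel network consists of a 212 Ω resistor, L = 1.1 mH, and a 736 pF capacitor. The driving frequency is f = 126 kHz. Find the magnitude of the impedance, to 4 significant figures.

ω = 2πf = 791700 rad/s
X_L = ωL = 870.8 Ω
X_C = 1/(ωC) = 1716 Ω
Parallel: admittances add. Y = 1/R + 1/(jωL) + jωC
Y = (0.004717 − j0.0005656) S
|Y| = 0.004751 S → |Z| = 1/|Y| = 210.5 Ω, ∠Z = −∠Y = 6.838°

210.5 Ω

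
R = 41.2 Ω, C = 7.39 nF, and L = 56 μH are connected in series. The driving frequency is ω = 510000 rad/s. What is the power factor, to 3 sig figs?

0.171

X_L = ωL = 28.6 Ω
X_C = 1/(ωC) = 265 Ω
Net reactance X = X_L − X_C = -237 Ω
Z = 41.2 − j237 Ω
|Z| = √(41.2² + 237²) = 240 Ω
∠Z = arctan(-237/41.2) = -80.1°
cos φ = cos(-80.1°) = 0.171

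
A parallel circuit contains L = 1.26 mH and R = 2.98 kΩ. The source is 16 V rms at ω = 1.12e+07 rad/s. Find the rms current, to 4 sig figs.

X_L = ωL = 14110 Ω
Parallel: admittances add. Y = 1/R + 1/(jωL)
Y = (0.0003356 − j7.086e-05) S
|Y| = 0.0003430 S → |Z| = 1/|Y| = 2916 Ω, ∠Z = −∠Y = 11.92°
I = V/|Z| = 16/2916 = 5.488 mA

5.488 mA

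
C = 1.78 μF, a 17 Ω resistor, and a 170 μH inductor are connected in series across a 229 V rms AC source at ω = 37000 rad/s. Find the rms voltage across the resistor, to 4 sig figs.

202.9 V

X_L = ωL = 6.290 Ω
X_C = 1/(ωC) = 15.18 Ω
Net reactance X = X_L − X_C = -8.894 Ω
Z = 17.00 − j8.894 Ω
|Z| = √(17.00² + 8.894²) = 19.19 Ω
I = V/|Z| = 11.94 A
V_R = I·|Z_R| = 11.94 × 17.00 = 202.9 V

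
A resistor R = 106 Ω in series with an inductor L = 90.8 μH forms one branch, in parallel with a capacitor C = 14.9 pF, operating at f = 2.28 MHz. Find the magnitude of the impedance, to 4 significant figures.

ω = 2πf = 1.433e+07 rad/s
X_L = ωL = 1301 Ω
X_C = 1/(ωC) = 4685 Ω
Branch 1 (R+jX_L): Z₁ = 106.0 + j1301 Ω, |Z₁| = 1305 Ω
Branch 2 (−jX_C): Z₂ = −j4685 Ω
Parallel: Z = Z₁Z₂/(Z₁+Z₂), |Z| = 1806 Ω, ∠Z = 83.55°

1806 Ω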